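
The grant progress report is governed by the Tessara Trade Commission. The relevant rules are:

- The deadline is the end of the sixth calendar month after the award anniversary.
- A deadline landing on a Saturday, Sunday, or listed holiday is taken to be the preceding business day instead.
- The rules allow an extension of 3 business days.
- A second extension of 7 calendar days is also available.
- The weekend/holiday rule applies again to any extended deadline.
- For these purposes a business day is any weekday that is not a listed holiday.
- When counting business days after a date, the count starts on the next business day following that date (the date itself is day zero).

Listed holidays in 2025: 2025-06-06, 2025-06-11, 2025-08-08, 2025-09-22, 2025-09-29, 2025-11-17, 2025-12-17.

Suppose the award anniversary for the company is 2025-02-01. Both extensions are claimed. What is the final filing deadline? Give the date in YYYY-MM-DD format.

2025-09-10

The sixth month after 2025-02-01 is August 2025, whose last day is 2025-08-31.
2025-08-31 falls on a Sunday. Rolling to the preceding business day gives 2025-08-29, a Friday.
The 3-business-day extension runs from 2025-08-29 to 2025-09-03.
2025-09-03 (Wednesday) is already a business day.
With the 7-day extension, 2025-09-03 becomes 2025-09-10.
Since 2025-09-10 is a Wednesday and not a holiday, the date is unchanged.
The final due date is 2025-09-10.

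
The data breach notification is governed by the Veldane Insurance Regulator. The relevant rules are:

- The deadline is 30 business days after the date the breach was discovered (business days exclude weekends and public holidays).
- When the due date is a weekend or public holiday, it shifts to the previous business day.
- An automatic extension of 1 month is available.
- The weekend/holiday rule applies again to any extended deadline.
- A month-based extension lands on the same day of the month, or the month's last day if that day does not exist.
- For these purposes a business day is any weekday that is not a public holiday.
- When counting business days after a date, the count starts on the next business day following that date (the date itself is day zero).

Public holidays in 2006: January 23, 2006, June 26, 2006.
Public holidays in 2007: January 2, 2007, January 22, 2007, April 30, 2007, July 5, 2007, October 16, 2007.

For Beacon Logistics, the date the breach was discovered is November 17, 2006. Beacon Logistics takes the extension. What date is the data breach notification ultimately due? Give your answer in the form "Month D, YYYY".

Starting the day after November 17, 2006 and counting 30 business days lands on December 29, 2006.
December 29, 2006 (Friday) is already a business day.
Applying the 1 month extension: 1 month after December 29, 2006 is January 29, 2007.
January 29, 2007 falls on a Monday, which is a business day, so no adjustment is needed.
Final deadline: January 29, 2007.

January 29, 2007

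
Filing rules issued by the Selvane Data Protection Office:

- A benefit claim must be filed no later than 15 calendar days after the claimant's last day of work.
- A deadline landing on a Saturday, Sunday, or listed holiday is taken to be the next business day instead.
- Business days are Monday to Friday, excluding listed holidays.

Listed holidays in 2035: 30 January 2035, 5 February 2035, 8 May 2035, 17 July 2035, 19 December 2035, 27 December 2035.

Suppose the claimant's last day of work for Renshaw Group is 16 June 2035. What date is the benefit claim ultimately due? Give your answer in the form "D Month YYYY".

From 16 June 2035, 15 calendar days later is 1 July 2035.
Because 1 July 2035 is a Sunday, the deadline becomes 2 July 2035 (Monday).
The final due date is 2 July 2035.

2 July 2035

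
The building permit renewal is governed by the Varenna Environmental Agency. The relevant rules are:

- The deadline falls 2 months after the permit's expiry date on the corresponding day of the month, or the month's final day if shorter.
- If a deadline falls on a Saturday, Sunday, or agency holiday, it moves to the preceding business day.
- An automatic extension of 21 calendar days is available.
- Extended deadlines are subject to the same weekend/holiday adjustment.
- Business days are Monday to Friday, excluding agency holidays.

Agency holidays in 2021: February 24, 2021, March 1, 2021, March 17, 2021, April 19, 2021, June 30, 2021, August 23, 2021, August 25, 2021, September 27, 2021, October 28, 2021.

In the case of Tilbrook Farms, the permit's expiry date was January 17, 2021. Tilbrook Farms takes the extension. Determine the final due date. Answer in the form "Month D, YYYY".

2 months after January 17, 2021, on the same day of the month, is March 17, 2021.
March 17, 2021 falls on a listed holiday. Rolling to the preceding business day gives March 16, 2021, a Tuesday.
With the 21-day extension, March 16, 2021 becomes April 6, 2021.
Since April 6, 2021 is a Tuesday and not a holiday, the date is unchanged.
So the filing is due April 6, 2021.

April 6, 2021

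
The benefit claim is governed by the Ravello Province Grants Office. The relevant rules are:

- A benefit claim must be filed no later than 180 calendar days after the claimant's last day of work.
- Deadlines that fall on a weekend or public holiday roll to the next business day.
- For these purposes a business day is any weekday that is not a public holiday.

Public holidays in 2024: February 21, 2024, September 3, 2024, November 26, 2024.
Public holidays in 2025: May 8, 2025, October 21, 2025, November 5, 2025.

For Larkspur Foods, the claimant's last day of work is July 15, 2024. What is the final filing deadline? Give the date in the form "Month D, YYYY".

January 13, 2025

Trigger date July 15, 2024 + 180 calendar days = January 11, 2025.
Because January 11, 2025 is a Saturday, the deadline becomes January 13, 2025 (Monday).
So the filing is due January 13, 2025.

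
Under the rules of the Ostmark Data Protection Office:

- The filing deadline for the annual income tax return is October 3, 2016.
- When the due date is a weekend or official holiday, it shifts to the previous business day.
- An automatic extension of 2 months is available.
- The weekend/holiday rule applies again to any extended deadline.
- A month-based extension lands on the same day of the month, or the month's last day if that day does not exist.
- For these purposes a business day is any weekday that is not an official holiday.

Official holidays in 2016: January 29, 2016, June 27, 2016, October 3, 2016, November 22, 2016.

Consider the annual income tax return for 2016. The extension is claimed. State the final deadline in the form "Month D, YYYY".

November 30, 2016

Start from the fixed due date, October 3, 2016.
October 3, 2016 is a listed holiday, so it moves to the preceding business day, September 30, 2016 (Friday).
The 2 months extension carries September 30, 2016 to November 30, 2016.
November 30, 2016 (Wednesday) is already a business day.
The final due date is November 30, 2016.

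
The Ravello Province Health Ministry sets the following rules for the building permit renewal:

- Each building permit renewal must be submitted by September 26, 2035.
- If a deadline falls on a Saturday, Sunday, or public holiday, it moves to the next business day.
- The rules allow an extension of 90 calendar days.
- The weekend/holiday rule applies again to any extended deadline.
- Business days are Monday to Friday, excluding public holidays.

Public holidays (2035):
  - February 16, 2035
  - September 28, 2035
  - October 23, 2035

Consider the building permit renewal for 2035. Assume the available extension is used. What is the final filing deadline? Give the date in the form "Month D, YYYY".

The stated deadline is September 26, 2035.
September 26, 2035 is a Wednesday and not a listed holiday, so it stands.
With the 90-day extension, September 26, 2035 becomes December 25, 2035.
December 25, 2035 falls on a Tuesday, which is a business day, so no adjustment is needed.
Final deadline: December 25, 2035.

December 25, 2035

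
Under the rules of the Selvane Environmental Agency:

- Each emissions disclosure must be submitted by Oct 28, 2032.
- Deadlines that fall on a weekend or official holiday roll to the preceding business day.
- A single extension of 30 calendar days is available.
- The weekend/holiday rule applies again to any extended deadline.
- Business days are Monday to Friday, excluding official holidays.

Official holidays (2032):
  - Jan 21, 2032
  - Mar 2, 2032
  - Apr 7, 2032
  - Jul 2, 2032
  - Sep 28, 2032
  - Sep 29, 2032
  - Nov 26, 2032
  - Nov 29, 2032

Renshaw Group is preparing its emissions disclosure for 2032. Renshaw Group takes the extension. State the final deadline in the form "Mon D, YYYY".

Nov 25, 2032

The statutory due date is Oct 28, 2032.
Oct 28, 2032 (Thursday) is already a business day.
The 30-calendar-day extension moves the deadline from Oct 28, 2032 to Nov 27, 2032.
Nov 27, 2032 is a Saturday; the preceding business day is Nov 25, 2032 (Thursday).
Final deadline: Nov 25, 2032.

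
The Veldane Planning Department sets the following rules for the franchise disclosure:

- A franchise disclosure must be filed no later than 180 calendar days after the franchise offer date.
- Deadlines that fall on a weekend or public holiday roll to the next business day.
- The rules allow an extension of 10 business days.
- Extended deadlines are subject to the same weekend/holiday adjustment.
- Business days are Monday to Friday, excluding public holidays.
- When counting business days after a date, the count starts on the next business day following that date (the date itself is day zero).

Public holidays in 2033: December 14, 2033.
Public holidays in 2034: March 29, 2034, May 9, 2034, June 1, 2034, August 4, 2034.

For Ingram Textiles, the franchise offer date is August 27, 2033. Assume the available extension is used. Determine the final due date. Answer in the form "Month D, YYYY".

From August 27, 2033, 180 calendar days later is February 23, 2034.
February 23, 2034 (Thursday) is already a business day.
The 10-business-day extension runs from February 23, 2034 to March 9, 2034.
March 9, 2034 falls on a Thursday, which is a business day, so no adjustment is needed.
Final deadline: March 9, 2034.

March 9, 2034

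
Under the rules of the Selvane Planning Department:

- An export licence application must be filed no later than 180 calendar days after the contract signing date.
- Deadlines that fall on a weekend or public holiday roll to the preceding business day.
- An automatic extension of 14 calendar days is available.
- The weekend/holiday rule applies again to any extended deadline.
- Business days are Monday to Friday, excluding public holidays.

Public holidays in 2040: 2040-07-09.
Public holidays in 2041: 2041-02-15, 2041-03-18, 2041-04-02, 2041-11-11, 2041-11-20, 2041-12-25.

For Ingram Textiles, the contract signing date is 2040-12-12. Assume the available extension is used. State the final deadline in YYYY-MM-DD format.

Trigger date 2040-12-12 + 180 calendar days = 2041-06-10.
2041-06-10 (Monday) is already a business day.
Add the 14 calendar-day extension to 2041-06-10: 2041-06-24.
2041-06-24 is a Monday and not a listed holiday, so it stands.
The final due date is 2041-06-24.

2041-06-24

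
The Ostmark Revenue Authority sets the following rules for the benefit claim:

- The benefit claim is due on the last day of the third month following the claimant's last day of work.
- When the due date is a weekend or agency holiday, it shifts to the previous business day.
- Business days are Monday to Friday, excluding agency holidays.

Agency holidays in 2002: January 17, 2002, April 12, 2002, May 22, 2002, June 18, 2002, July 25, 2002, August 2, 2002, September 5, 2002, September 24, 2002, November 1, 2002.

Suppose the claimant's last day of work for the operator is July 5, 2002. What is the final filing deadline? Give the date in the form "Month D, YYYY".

October 31, 2002

3 months after July 5, 2002 is October 2002; that month ends on October 31, 2002.
Since October 31, 2002 is a Thursday and not a holiday, the date is unchanged.
Final deadline: October 31, 2002.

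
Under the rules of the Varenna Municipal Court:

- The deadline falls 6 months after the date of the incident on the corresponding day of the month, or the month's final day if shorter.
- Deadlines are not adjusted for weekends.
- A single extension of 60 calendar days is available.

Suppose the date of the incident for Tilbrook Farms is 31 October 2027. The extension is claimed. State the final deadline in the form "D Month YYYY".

29 June 2028

6 months after 31 October 2027, on the same day of the month, is 30 April 2028 (day 31 does not exist in April, so the month's last day is used).
30 April 2028 falls on a Sunday. The rules make no weekend/holiday allowance, so it remains 30 April 2028.
With the 60-day extension, 30 April 2028 becomes 29 June 2028.
No adjustment is made for weekends or holidays, so 29 June 2028 stands.
So the filing is due 29 June 2028.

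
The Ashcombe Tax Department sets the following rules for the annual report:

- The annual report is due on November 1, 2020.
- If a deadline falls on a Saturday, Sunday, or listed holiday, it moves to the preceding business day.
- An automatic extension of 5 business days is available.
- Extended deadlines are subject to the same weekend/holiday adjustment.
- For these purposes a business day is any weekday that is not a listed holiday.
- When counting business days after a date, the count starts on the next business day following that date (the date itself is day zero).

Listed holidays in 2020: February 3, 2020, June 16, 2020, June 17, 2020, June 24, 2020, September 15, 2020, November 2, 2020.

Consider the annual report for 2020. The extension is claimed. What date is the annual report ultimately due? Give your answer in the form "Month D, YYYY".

November 9, 2020

The stated deadline is November 1, 2020.
Because November 1, 2020 is a Sunday, the deadline becomes October 30, 2020 (Friday).
The 5-business-day extension runs from October 30, 2020 to November 9, 2020.
November 9, 2020 falls on a Monday, which is a business day, so no adjustment is needed.
So the filing is due November 9, 2020.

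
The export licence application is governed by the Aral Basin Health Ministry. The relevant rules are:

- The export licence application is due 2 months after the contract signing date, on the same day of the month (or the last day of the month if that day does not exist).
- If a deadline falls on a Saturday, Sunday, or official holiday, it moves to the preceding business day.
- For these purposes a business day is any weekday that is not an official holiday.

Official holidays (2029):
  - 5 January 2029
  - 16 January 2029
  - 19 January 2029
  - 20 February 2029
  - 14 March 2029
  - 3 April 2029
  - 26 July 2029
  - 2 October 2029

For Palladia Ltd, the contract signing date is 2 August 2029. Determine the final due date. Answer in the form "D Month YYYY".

1 October 2029

2 months after 2 August 2029, on the same day of the month, is 2 October 2029.
Because 2 October 2029 is a listed holiday, the deadline becomes 1 October 2029 (Monday).
Deadline: 1 October 2029.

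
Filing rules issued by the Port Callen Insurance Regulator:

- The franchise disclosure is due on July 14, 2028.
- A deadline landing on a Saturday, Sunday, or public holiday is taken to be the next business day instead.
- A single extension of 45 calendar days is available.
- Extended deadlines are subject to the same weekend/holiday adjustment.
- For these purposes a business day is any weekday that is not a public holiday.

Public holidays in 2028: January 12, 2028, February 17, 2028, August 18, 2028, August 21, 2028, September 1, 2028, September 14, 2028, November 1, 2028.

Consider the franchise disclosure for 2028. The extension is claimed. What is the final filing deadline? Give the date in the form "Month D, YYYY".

August 28, 2028

The stated deadline is July 14, 2028.
Since July 14, 2028 is a Friday and not a holiday, the date is unchanged.
With the 45-day extension, July 14, 2028 becomes August 28, 2028.
Since August 28, 2028 is a Monday and not a holiday, the date is unchanged.
Final deadline: August 28, 2028.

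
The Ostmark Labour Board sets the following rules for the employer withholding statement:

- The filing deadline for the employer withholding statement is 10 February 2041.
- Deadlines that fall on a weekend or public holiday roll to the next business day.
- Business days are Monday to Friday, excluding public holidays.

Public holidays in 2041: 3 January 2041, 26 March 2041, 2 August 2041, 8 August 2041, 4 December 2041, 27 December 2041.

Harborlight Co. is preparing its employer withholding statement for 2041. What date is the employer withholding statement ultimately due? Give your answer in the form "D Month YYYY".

The stated deadline is 10 February 2041.
10 February 2041 is a Sunday, so it moves to the next business day, 11 February 2041 (Monday).
So the filing is due 11 February 2041.

11 February 2041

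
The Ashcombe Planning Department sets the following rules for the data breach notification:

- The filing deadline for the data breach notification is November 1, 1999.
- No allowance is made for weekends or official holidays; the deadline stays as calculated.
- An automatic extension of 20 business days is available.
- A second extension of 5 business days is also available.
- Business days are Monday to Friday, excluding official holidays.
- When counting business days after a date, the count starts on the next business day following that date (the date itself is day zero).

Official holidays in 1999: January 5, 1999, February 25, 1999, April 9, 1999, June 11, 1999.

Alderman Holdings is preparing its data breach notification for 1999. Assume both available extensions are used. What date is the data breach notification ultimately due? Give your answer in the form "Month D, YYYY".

December 6, 1999

Start from the fixed due date, November 1, 1999.
No adjustment is made for weekends or holidays, so November 1, 1999 stands.
The 20-business-day extension runs from November 1, 1999 to November 29, 1999.
November 29, 1999 is a Monday; no weekend or holiday adjustment applies.
Counting 5 further business days from November 29, 1999 reaches December 6, 1999.
December 6, 1999 falls on a Monday. The rules make no weekend/holiday allowance, so it remains December 6, 1999.
Deadline: December 6, 1999.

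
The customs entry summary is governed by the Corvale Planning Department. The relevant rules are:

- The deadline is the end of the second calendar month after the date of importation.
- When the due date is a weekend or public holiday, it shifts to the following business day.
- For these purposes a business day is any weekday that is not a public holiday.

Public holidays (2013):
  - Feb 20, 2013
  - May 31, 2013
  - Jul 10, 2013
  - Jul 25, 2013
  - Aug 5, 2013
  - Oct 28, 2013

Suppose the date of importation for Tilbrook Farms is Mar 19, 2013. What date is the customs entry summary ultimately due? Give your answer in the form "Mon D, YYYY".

Jun 3, 2013

The second month after Mar 19, 2013 is May 2013, whose last day is May 31, 2013.
May 31, 2013 is a listed holiday, so it moves to the next business day, Jun 3, 2013 (Monday).
Final deadline: Jun 3, 2013.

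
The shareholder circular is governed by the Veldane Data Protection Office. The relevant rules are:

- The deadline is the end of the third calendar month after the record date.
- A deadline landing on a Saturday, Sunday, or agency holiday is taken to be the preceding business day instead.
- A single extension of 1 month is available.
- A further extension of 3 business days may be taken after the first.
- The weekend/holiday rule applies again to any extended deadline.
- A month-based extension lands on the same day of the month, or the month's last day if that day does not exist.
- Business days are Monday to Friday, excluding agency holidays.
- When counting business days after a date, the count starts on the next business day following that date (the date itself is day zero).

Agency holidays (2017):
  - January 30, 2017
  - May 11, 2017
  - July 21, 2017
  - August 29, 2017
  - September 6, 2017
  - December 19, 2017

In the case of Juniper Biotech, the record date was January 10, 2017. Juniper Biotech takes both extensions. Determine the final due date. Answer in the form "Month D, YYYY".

May 31, 2017

The third month after January 10, 2017 is April 2017, whose last day is April 30, 2017.
April 30, 2017 is a Sunday; the preceding business day is April 28, 2017 (Friday).
Applying the 1 month extension: 1 month after April 28, 2017 is May 28, 2017.
Because May 28, 2017 is a Sunday, the deadline becomes May 26, 2017 (Friday).
Counting 3 further business days from May 26, 2017 reaches May 31, 2017.
May 31, 2017 falls on a Wednesday, which is a business day, so no adjustment is needed.
Final deadline: May 31, 2017.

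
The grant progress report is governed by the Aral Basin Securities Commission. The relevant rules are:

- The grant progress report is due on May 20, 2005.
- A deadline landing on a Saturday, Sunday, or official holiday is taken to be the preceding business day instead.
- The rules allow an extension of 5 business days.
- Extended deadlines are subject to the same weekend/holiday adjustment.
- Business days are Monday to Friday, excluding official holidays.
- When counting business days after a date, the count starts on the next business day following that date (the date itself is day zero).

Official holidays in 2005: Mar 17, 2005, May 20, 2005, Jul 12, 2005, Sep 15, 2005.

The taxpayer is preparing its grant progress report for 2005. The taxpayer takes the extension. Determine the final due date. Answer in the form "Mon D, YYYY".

The stated deadline is May 20, 2005.
May 20, 2005 is a listed holiday; the preceding business day is May 19, 2005 (Thursday).
The 5-business-day extension runs from May 19, 2005 to May 27, 2005.
Since May 27, 2005 is a Friday and not a holiday, the date is unchanged.
Deadline: May 27, 2005.

May 27, 2005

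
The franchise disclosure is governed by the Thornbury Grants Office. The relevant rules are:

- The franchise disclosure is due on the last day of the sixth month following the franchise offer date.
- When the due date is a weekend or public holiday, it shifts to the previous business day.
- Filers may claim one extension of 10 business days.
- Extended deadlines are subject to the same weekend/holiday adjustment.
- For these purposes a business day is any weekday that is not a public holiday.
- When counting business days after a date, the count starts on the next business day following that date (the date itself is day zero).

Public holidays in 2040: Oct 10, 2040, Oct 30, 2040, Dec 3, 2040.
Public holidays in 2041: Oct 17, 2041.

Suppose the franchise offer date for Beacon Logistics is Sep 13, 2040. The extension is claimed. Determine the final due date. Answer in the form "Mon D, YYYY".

Apr 12, 2041

6 months after Sep 13, 2040 is March 2041; that month ends on Mar 31, 2041.
Mar 31, 2041 is a Sunday, so it moves to the preceding business day, Mar 29, 2041 (Friday).
The 10-business-day extension runs from Mar 29, 2041 to Apr 12, 2041.
Since Apr 12, 2041 is a Friday and not a holiday, the date is unchanged.
Final deadline: Apr 12, 2041.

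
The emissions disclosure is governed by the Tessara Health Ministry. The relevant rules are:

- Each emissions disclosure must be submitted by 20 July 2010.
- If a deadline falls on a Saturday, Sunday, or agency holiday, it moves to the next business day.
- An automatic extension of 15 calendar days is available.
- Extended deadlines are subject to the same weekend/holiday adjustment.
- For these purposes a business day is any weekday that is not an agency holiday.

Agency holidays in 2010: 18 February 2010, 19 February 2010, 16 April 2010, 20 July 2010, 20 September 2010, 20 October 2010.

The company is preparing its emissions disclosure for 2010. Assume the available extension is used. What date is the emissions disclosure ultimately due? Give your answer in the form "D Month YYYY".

The stated deadline is 20 July 2010.
20 July 2010 is a listed holiday, so it moves to the next business day, 21 July 2010 (Wednesday).
Add the 15 calendar-day extension to 21 July 2010: 5 August 2010.
5 August 2010 falls on a Thursday, which is a business day, so no adjustment is needed.
So the filing is due 5 August 2010.

5 August 2010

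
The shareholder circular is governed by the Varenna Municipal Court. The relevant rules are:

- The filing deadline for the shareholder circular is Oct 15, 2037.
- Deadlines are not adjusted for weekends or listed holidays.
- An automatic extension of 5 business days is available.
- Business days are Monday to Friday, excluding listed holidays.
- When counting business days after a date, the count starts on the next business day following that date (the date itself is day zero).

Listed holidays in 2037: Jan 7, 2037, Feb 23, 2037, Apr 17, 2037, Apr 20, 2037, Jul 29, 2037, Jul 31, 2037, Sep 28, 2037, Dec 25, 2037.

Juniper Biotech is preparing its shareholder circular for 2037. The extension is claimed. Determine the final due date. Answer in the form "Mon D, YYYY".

The stated deadline is Oct 15, 2037.
Oct 15, 2037 falls on a Thursday. The rules make no weekend/holiday allowance, so it remains Oct 15, 2037.
The 5-business-day extension runs from Oct 15, 2037 to Oct 22, 2037.
Oct 22, 2037 is a Thursday; no weekend or holiday adjustment applies.
Deadline: Oct 22, 2037.

Oct 22, 2037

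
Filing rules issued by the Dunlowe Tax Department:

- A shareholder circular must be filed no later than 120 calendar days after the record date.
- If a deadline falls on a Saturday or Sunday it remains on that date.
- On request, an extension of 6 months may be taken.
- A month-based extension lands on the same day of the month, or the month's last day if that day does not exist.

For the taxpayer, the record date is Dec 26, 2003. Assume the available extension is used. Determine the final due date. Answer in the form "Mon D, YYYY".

Trigger date Dec 26, 2003 + 120 calendar days = Apr 24, 2004.
Apr 24, 2004 falls on a Saturday. The rules make no weekend/holiday allowance, so it remains Apr 24, 2004.
The 6 months extension carries Apr 24, 2004 to Oct 24, 2004.
Oct 24, 2004 falls on a Sunday. The rules make no weekend/holiday allowance, so it remains Oct 24, 2004.
Final deadline: Oct 24, 2004.

Oct 24, 2004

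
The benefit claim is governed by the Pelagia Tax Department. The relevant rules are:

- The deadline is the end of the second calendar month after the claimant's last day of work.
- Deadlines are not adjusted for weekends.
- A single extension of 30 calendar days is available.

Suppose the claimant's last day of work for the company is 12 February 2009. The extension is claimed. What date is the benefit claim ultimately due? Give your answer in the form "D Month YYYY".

30 May 2009

2 months after 12 February 2009 falls in April 2009; the last day of that month is 30 April 2009.
No adjustment is made for weekends or holidays, so 30 April 2009 stands.
The 30-calendar-day extension moves the deadline from 30 April 2009 to 30 May 2009.
No adjustment is made for weekends or holidays, so 30 May 2009 stands.
Deadline: 30 May 2009.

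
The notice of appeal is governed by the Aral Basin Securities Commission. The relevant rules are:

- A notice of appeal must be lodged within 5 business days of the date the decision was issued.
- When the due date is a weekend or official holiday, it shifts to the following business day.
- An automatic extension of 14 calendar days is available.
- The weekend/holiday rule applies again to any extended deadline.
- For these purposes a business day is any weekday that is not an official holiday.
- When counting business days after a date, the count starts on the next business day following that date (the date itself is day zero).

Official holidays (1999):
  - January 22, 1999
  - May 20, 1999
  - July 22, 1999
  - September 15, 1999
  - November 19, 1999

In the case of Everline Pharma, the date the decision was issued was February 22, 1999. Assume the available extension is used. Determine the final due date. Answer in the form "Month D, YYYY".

Starting the day after February 22, 1999 and counting 5 business days lands on March 1, 1999.
March 1, 1999 falls on a Monday, which is a business day, so no adjustment is needed.
Add the 14 calendar-day extension to March 1, 1999: March 15, 1999.
March 15, 1999 is a Monday and not a listed holiday, so it stands.
Final deadline: March 15, 1999.

March 15, 1999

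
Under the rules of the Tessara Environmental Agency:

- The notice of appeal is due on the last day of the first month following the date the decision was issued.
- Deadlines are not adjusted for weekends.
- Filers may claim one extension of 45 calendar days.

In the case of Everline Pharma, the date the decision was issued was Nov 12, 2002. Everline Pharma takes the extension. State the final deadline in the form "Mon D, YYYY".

Feb 14, 2003

1 month after Nov 12, 2002 is December 2002; that month ends on Dec 31, 2002.
No adjustment is made for weekends or holidays, so Dec 31, 2002 stands.
Applying the 45-calendar-day extension: Dec 31, 2002 + 45 days = Feb 14, 2003.
Feb 14, 2003 falls on a Friday. The rules make no weekend/holiday allowance, so it remains Feb 14, 2003.
So the filing is due Feb 14, 2003.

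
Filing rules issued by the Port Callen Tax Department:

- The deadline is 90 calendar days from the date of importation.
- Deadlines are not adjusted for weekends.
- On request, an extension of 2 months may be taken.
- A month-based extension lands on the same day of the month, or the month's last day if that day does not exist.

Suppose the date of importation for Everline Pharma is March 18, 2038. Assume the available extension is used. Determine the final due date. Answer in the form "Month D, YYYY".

From March 18, 2038, 90 calendar days later is June 16, 2038.
June 16, 2038 is a Wednesday; no weekend or holiday adjustment applies.
Add 2 months to June 16, 2038: August 16, 2038.
No adjustment is made for weekends or holidays, so August 16, 2038 stands.
Deadline: August 16, 2038.

August 16, 2038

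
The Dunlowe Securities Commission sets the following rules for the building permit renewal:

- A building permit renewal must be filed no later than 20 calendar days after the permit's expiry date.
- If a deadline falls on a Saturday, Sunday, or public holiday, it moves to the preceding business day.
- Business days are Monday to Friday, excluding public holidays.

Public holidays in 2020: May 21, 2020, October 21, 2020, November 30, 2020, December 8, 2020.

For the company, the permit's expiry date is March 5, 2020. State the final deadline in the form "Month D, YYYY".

March 25, 2020

Adding 20 calendar days to March 5, 2020 gives March 25, 2020.
Since March 25, 2020 is a Wednesday and not a holiday, the date is unchanged.
The final due date is March 25, 2020.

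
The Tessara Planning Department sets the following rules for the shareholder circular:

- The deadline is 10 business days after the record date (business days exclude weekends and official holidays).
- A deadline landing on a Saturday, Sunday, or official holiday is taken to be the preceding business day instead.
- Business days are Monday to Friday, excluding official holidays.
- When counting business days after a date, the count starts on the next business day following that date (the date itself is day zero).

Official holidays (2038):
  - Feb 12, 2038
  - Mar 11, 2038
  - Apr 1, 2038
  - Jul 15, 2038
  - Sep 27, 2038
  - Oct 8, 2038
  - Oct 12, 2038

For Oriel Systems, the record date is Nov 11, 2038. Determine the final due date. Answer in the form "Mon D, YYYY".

Nov 25, 2038

10 business days after Nov 11, 2038, excluding weekends and holidays, is Nov 25, 2038.
Since Nov 25, 2038 is a Thursday and not a holiday, the date is unchanged.
The final due date is Nov 25, 2038.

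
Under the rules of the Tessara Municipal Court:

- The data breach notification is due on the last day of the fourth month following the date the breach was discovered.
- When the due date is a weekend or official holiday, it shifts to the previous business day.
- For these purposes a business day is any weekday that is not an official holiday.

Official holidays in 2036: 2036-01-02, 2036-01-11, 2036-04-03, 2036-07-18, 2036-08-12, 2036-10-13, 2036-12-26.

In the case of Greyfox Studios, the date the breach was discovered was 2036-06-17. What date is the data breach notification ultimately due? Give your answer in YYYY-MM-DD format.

The fourth month after 2036-06-17 is October 2036, whose last day is 2036-10-31.
2036-10-31 (Friday) is already a business day.
Deadline: 2036-10-31.

2036-10-31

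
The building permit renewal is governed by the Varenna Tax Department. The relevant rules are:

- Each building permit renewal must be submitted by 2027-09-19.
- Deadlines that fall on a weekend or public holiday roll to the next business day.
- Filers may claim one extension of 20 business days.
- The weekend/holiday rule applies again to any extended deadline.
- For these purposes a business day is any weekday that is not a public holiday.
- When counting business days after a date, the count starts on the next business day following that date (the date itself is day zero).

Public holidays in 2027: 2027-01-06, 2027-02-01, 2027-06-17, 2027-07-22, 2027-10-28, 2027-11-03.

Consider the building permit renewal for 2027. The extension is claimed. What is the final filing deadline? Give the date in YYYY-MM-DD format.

The statutory due date is 2027-09-19.
Because 2027-09-19 is a Sunday, the deadline becomes 2027-09-20 (Monday).
Applying the 20-business-day extension: 20 business days after 2027-09-20 is 2027-10-18.
2027-10-18 (Monday) is already a business day.
So the filing is due 2027-10-18.

2027-10-18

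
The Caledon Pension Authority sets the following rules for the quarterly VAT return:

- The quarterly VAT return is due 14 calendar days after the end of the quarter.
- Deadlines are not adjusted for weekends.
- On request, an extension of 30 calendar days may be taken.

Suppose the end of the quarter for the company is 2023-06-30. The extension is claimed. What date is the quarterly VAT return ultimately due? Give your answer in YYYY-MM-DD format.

14 calendar days after 2023-06-30 is 2023-07-14.
2023-07-14 is a Friday; no weekend or holiday adjustment applies.
The 30-calendar-day extension moves the deadline from 2023-07-14 to 2023-08-13.
2023-08-13 is a Sunday; no weekend or holiday adjustment applies.
Deadline: 2023-08-13.

2023-08-13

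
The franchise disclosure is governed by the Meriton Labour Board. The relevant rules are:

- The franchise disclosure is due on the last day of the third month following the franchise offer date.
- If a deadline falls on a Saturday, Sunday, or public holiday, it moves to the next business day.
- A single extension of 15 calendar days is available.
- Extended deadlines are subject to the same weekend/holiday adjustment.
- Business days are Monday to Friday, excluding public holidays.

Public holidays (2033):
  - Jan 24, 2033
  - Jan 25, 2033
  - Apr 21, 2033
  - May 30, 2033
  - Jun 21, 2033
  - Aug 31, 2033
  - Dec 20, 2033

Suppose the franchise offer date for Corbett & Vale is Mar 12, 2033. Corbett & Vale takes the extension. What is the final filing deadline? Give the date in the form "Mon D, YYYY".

Jul 15, 2033

3 months after Mar 12, 2033 is June 2033; that month ends on Jun 30, 2033.
Jun 30, 2033 (Thursday) is already a business day.
Applying the 15-calendar-day extension: Jun 30, 2033 + 15 days = Jul 15, 2033.
Jul 15, 2033 is a Friday and not a listed holiday, so it stands.
Final deadline: Jul 15, 2033.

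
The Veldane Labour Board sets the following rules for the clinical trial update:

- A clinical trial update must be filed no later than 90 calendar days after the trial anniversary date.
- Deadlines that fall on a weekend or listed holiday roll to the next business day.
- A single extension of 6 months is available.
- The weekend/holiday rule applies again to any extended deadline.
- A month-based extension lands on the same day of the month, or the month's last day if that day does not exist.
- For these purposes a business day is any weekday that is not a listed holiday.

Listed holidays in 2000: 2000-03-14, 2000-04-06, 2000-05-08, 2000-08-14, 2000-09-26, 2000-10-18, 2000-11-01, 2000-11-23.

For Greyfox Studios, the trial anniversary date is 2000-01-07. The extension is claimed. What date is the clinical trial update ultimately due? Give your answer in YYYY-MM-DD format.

2000-10-09

From 2000-01-07, 90 calendar days later is 2000-04-06.
Because 2000-04-06 is a listed holiday, the deadline becomes 2000-04-07 (Friday).
Applying the 6 months extension: 6 months after 2000-04-07 is 2000-10-07.
2000-10-07 falls on a Saturday. Rolling to the next business day gives 2000-10-09, a Monday.
Deadline: 2000-10-09.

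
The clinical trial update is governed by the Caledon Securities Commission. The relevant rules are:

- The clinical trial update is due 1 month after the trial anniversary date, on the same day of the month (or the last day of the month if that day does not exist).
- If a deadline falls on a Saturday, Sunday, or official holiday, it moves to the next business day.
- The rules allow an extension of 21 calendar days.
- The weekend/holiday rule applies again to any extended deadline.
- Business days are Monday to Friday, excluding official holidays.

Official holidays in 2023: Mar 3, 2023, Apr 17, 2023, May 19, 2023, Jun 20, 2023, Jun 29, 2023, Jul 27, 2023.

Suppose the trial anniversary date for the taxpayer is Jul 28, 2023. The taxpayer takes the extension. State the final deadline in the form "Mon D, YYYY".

1 month from Jul 28, 2023 is Aug 28, 2023.
Since Aug 28, 2023 is a Monday and not a holiday, the date is unchanged.
The 21-calendar-day extension moves the deadline from Aug 28, 2023 to Sep 18, 2023.
Sep 18, 2023 falls on a Monday, which is a business day, so no adjustment is needed.
So the filing is due Sep 18, 2023.

Sep 18, 2023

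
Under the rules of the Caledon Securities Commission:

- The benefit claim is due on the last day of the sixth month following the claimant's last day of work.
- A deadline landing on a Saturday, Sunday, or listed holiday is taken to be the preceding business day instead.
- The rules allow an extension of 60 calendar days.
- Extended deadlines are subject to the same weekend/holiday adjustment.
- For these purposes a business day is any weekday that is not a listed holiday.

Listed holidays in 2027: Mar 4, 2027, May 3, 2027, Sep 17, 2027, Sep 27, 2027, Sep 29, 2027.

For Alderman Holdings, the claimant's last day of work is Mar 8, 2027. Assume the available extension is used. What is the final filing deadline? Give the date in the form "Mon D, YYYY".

Nov 29, 2027

6 months after Mar 8, 2027 is September 2027; that month ends on Sep 30, 2027.
Sep 30, 2027 is a Thursday and not a listed holiday, so it stands.
Add the 60 calendar-day extension to Sep 30, 2027: Nov 29, 2027.
Nov 29, 2027 (Monday) is already a business day.
Final deadline: Nov 29, 2027.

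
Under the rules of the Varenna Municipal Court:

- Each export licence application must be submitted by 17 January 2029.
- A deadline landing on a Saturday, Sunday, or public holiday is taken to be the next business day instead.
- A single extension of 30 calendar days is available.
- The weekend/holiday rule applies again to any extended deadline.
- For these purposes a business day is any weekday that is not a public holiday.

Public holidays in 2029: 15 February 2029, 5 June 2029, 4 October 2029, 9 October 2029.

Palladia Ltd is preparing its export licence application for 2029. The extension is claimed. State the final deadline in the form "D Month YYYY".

The stated deadline is 17 January 2029.
Since 17 January 2029 is a Wednesday and not a holiday, the date is unchanged.
Applying the 30-calendar-day extension: 17 January 2029 + 30 days = 16 February 2029.
16 February 2029 (Friday) is already a business day.
Deadline: 16 February 2029.

16 February 2029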